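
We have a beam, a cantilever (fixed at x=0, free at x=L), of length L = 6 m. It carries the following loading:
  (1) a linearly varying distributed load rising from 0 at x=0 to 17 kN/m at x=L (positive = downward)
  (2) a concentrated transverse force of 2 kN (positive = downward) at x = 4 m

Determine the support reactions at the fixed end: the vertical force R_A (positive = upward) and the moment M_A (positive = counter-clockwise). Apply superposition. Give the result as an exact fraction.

R_A = 53 kN, M_A = 212 kN·m

Load 1 — triangular load w₀=17 kN/m (0→w₀ over full span):
  R_A = w₀L/2 = 17·6/2 = 51 kN
  M_A = w₀L²/3 = 17·6²/3 = 204 kN·m
Load 2 — point force P=2 kN at a=4 m (b=L-a=2):
  R_A = P = 2 kN
  M_A = Pa = 2·4 = 8 kN·m
Superposition: R_A = 53 kN, M_A = 212 kN·m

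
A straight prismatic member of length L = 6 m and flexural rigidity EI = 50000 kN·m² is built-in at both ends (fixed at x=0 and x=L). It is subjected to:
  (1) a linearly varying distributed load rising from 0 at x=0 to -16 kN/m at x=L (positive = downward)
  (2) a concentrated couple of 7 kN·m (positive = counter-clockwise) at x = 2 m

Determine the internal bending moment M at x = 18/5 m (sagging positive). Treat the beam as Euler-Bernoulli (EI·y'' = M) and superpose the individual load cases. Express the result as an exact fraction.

M(18/5) = -1663/125 kN·m

Load 1 — triangular load w₀=-16 kN/m (0→w₀ over full span):
  M_1 = 3w₀Lx/20 - w₀L²/30 - w₀x³/(6L) = 3·(-16)·6·(18/5)/20 - (-16)·6²/30 - (-16)·(18/5)³/(6·6) = -1488/125 kN·m
Load 2 — applied couple M₀=7 kN·m at a=2 m (b=L-a=4):
  M_2 = R_Ax - M_A - M₀  [x>a] with R_A=14/9, M_A=0 = (14/9)·(18/5) - 0 - 7 = -7/5 kN·m
Superposition: M = Σ M_i = -1663/125 kN·m ≈ -13.304000 kN·m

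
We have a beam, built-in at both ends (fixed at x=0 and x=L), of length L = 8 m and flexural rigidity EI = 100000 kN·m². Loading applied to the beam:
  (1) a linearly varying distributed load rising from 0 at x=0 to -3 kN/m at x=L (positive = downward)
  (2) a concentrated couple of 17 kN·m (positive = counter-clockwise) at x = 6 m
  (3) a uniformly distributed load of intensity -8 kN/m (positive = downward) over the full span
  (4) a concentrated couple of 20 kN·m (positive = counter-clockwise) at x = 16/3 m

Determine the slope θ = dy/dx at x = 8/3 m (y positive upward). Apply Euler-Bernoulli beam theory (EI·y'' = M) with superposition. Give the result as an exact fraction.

θ(8/3) = 2531/13500000 rad

Load 1 — triangular load w₀=-3 kN/m (0→w₀ over full span):
  θ_1 = -w₀(2x(L-x)(L-2x)(x+2L)+x²(L-x)²)/(120LEI) = -(-3)·(2·(8/3)·(8-(8/3))·(8-2·(8/3))·((8/3)+2·8)+(8/3)²·(8-(8/3))²)/(120·8·100000) = 64/1265625 rad
Load 2 — applied couple M₀=17 kN·m at a=6 m (b=L-a=2):
  θ_2 = (R_Ax²/2 - M_Ax)/EI  [x≤a] with R_A=153/64, M_A=85/16 = ((153/64)·(8/3)²/2 - (85/16)·(8/3))/100000 = -17/300000 rad
Load 3 — uniform load w=-8 kN/m over full span:
  θ_3 = -wx(L-x)(L-2x)/(12EI) = -(-8)·(8/3)·(8-(8/3))·(8-2·(8/3))/(12·100000) = 64/253125 rad
Load 4 — applied couple M₀=20 kN·m at a=16/3 m (b=L-a=8/3):
  θ_4 = (R_Ax²/2 - M_Ax)/EI  [x≤a] with R_A=10/3, M_A=20/3 = ((10/3)·(8/3)²/2 - (20/3)·(8/3))/100000 = -1/16875 rad
Superposition: θ = Σ θ_i = 2531/13500000 rad ≈ 0.000187 rad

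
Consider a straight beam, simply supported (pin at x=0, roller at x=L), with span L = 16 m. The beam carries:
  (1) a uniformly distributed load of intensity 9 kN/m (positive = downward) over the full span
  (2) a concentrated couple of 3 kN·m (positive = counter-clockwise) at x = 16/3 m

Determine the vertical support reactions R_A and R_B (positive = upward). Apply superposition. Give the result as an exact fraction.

Load 1 — uniform load w=9 kN/m over full span:
  R_A = wL/2 = 9·16/2 = 72 kN
  R_B = wL/2 = 9·16/2 = 72 kN
Load 2 — applied couple M₀=3 kN·m at a=16/3 m (b=L-a=32/3):
  R_A = M₀/L = 3/16 kN
  R_B = -M₀/L = -3/16 kN
Superposition: R_A = 1155/16 kN, R_B = 1149/16 kN

R_A = 1155/16 kN, R_B = 1149/16 kN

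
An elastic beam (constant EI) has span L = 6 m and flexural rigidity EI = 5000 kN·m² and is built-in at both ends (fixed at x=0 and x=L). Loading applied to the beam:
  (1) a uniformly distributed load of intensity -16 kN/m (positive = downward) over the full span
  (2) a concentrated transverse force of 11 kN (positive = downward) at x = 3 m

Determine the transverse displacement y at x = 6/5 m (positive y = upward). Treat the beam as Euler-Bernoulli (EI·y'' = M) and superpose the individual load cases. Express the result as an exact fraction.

Load 1 — uniform load w=-16 kN/m over full span:
  y_1 = -wx²(L-x)²/(24EI) = -(-16)·(6/5)²·(6-(6/5))²/(24·5000) = 1728/390625 m
Load 2 — point force P=11 kN at a=3 m (b=L-a=3):
  y_2 = -Pb²x²(3aL-(3a+b)x)/(6L³EI)  [x≤a] = -11·3²·(6/5)²·(3·3·6-(3·3+3)·(6/5))/(6·6³·5000) = -1089/1250000 m
Superposition: y = Σ y_i = 22203/6250000 m ≈ 0.003552 m

y(6/5) = 22203/6250000 m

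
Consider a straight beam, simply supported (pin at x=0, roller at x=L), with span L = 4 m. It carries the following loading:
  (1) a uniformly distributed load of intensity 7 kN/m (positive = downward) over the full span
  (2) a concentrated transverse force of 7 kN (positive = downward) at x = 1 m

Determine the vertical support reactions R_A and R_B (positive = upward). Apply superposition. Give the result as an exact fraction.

Load 1 — uniform load w=7 kN/m over full span:
  R_A = wL/2 = 7·4/2 = 14 kN
  R_B = wL/2 = 7·4/2 = 14 kN
Load 2 — point force P=7 kN at a=1 m (b=L-a=3):
  R_A = Pb/L = 7·3/4 = 21/4 kN
  R_B = Pa/L = 7·1/4 = 7/4 kN
Superposition: R_A = 77/4 kN, R_B = 63/4 kN

R_A = 77/4 kN, R_B = 63/4 kN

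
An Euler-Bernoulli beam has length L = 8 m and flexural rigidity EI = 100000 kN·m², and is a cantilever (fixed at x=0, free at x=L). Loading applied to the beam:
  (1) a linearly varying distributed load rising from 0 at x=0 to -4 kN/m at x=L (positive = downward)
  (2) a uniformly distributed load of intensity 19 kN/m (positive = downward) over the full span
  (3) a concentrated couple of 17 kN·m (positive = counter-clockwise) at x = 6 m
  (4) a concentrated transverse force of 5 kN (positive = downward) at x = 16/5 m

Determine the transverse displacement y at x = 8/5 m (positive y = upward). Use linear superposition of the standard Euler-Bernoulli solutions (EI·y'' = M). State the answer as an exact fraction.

Load 1 — triangular load w₀=-4 kN/m (0→w₀ over full span):
  y_1 = (w₀Lx³/12-w₀L²x²/6-w₀x⁵/(120L))/EI = ((-4)·8·(8/5)³/12-(-4)·8²·(8/5)²/6-(-4)·(8/5)⁵/(120·8))/100000 = 144064/146484375 m
Load 2 — uniform load w=19 kN/m over full span:
  y_2 = -wx²(x²-4Lx+6L²)/(24EI) = -19·(8/5)²·((8/5)²-4·8·(8/5)+6·8²)/(24·100000) = -39824/5859375 m
Load 3 — applied couple M₀=17 kN·m at a=6 m (b=L-a=2):
  y_3 = M₀x²/(2EI)  [x≤a] = 17·(8/5)²/(2·100000) = 17/78125 m
Load 4 — point force P=5 kN at a=16/5 m (b=L-a=24/5):
  y_4 = -Px²(3a-x)/(6EI)  [x≤a] = -5·(8/5)²·(3·(16/5)-(8/5))/(6·100000) = -8/46875 m
Superposition: y = Σ y_i = -844661/146484375 m ≈ -0.005766 m

y(8/5) = -844661/146484375 m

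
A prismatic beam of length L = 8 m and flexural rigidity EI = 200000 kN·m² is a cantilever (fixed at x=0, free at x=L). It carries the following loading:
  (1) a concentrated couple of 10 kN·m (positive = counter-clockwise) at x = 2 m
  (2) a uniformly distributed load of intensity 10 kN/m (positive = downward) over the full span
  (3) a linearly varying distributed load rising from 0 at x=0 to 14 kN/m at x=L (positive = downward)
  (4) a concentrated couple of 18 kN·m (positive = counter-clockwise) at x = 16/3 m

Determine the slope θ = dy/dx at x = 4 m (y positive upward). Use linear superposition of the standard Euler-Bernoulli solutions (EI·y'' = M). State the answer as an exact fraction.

θ(4) = -71/10000 rad

Load 1 — applied couple M₀=10 kN·m at a=2 m (b=L-a=6):
  θ_1 = M₀a/EI  [x>a] = 10·2/200000 = 1/10000 rad
Load 2 — uniform load w=10 kN/m over full span:
  θ_2 = -wx(x²-3Lx+3L²)/(6EI) = -10·4·(4²-3·8·4+3·8²)/(6·200000) = -7/1875 rad
Load 3 — triangular load w₀=14 kN/m (0→w₀ over full span):
  θ_3 = (w₀Lx²/4-w₀L²x/3-w₀x⁴/(24L))/EI = (14·8·4²/4-14·8²·4/3-14·4⁴/(24·8))/200000 = -287/75000 rad
Load 4 — applied couple M₀=18 kN·m at a=16/3 m (b=L-a=8/3):
  θ_4 = M₀x/EI  [x≤a] = 18·4/200000 = 9/25000 rad
Superposition: θ = Σ θ_i = -71/10000 rad ≈ -0.007100 rad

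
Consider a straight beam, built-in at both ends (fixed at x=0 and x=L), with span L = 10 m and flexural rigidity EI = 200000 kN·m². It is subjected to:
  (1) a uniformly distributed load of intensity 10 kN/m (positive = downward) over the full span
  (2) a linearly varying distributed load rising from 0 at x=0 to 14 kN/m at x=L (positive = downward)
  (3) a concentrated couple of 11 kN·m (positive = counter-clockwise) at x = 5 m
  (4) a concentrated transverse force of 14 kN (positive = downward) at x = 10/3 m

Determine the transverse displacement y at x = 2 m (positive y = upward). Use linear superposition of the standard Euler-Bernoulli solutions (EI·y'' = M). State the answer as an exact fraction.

Load 1 — uniform load w=10 kN/m over full span:
  y_1 = -wx²(L-x)²/(24EI) = -10·2²·(10-2)²/(24·200000) = -1/1875 m
Load 2 — triangular load w₀=14 kN/m (0→w₀ over full span):
  y_2 = -w₀x²(L-x)²(x+2L)/(120LEI) = -14·2²·(10-2)²·(2+2·10)/(120·10·200000) = -77/234375 m
Load 3 — applied couple M₀=11 kN·m at a=5 m (b=L-a=5):
  y_3 = (R_Ax³/6 - M_Ax²/2)/EI  [x≤a] with R_A=33/20, M_A=11/4 = ((33/20)·2³/6 - (11/4)·2²/2)/200000 = -33/2000000 m
Load 4 — point force P=14 kN at a=10/3 m (b=L-a=20/3):
  y_4 = -Pb²x²(3aL-(3a+b)x)/(6L³EI)  [x≤a] = -14·(20/3)²·2²·(3·(10/3)·10-(3·(10/3)+(20/3))·2)/(6·10³·200000) = -7/50625 m
Superposition: y = Σ y_i = -823477/810000000 m ≈ -0.001017 m

y(2) = -823477/810000000 m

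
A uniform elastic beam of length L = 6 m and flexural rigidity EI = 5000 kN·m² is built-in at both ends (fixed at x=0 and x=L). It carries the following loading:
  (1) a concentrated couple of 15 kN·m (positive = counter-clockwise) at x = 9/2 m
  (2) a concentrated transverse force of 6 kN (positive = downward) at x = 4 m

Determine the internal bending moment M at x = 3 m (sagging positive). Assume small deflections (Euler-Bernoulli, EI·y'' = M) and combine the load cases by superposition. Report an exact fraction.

Load 1 — applied couple M₀=15 kN·m at a=9/2 m (b=L-a=3/2):
  M_1 = R_Ax - M_A  [x≤a] with R_A=45/16, M_A=75/16 = (45/16)·3 - (75/16) = 15/4 kN·m
Load 2 — point force P=6 kN at a=4 m (b=L-a=2):
  M_2 = Pb²(3a+b)x/L³ - Pab²/L²  [x≤a] = 6·2²·(3·4+2)·3/6³ - 6·4·2²/6² = 2 kN·m
Superposition: M = Σ M_i = 23/4 kN·m ≈ 5.750000 kN·m

M(3) = 23/4 kN·m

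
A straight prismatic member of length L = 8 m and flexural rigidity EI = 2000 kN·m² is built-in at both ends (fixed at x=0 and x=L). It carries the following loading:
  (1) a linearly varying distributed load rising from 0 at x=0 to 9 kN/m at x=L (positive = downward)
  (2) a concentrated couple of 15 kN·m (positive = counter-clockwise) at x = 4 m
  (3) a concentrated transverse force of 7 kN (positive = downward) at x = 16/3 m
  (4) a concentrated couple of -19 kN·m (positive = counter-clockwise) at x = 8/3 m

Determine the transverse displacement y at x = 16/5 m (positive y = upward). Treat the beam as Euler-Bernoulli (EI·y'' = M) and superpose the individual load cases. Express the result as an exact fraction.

y(16/5) = -5713232/158203125 m

Load 1 — triangular load w₀=9 kN/m (0→w₀ over full span):
  y_1 = -w₀x²(L-x)²(x+2L)/(120LEI) = -9·(16/5)²·(8-(16/5))²·((16/5)+2·8)/(120·8·2000) = -41472/1953125 m
Load 2 — applied couple M₀=15 kN·m at a=4 m (b=L-a=4):
  y_2 = (R_Ax³/6 - M_Ax²/2)/EI  [x≤a] with R_A=45/16, M_A=15/4 = ((45/16)·(16/5)³/6 - (15/4)·(16/5)²/2)/2000 = -6/3125 m
Load 3 — point force P=7 kN at a=16/3 m (b=L-a=8/3):
  y_3 = -Pb²x²(3aL-(3a+b)x)/(6L³EI)  [x≤a] = -7·(8/3)²·(16/5)²·(3·(16/3)·8-(3·(16/3)+(8/3))·(16/5))/(6·8³·2000) = -7168/1265625 m
Load 4 — applied couple M₀=-19 kN·m at a=8/3 m (b=L-a=16/3):
  y_4 = (R_Ax³/6 - M_Ax²/2 - M₀(x-a)²/2)/EI  [x>a] with R_A=-19/6, M_A=0 = ((-19/6)·(16/5)³/6 - 0·(16/5)²/2 - (-19)·((16/5)-(8/3))²/2)/2000 = -114/15625 m
Superposition: y = Σ y_i = -5713232/158203125 m ≈ -0.036113 m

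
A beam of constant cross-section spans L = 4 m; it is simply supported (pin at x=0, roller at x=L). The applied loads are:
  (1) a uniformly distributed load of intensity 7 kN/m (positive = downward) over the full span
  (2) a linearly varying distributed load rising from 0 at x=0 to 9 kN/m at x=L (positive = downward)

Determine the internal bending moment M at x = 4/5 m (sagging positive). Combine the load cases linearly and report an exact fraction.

M(4/5) = 1696/125 kN·m

Load 1 — uniform load w=7 kN/m over full span:
  M_1 = wx(L-x)/2 = 7·(4/5)·(4-(4/5))/2 = 224/25 kN·m
Load 2 — triangular load w₀=9 kN/m (0→w₀ over full span):
  M_2 = w₀Lx/6 - w₀x³/(6L) = 9·4·(4/5)/6 - 9·(4/5)³/(6·4) = 576/125 kN·m
Superposition: M = Σ M_i = 1696/125 kN·m ≈ 13.568000 kN·m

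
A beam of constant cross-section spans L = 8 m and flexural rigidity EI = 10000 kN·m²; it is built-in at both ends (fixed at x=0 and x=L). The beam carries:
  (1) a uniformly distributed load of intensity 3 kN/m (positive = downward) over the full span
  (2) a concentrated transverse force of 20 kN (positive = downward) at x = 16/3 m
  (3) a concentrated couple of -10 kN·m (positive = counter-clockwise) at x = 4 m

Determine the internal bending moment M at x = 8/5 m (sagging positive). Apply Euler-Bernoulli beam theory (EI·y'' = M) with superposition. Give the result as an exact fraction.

M(8/5) = -2113/450 kN·m

Load 1 — uniform load w=3 kN/m over full span:
  M_1 = wLx/2 - wL²/12 - wx²/2 = 3·8·(8/5)/2 - 3·8²/12 - 3·(8/5)²/2 = -16/25 kN·m
Load 2 — point force P=20 kN at a=16/3 m (b=L-a=8/3):
  M_2 = Pb²(3a+b)x/L³ - Pab²/L²  [x≤a] = 20·(8/3)²·(3·(16/3)+(8/3))·(8/5)/8³ - 20·(16/3)·(8/3)²/8² = -32/9 kN·m
Load 3 — applied couple M₀=-10 kN·m at a=4 m (b=L-a=4):
  M_3 = R_Ax - M_A  [x≤a] with R_A=-15/8, M_A=-5/2 = (-15/8)·(8/5) - (-5/2) = -1/2 kN·m
Superposition: M = Σ M_i = -2113/450 kN·m ≈ -4.695556 kN·m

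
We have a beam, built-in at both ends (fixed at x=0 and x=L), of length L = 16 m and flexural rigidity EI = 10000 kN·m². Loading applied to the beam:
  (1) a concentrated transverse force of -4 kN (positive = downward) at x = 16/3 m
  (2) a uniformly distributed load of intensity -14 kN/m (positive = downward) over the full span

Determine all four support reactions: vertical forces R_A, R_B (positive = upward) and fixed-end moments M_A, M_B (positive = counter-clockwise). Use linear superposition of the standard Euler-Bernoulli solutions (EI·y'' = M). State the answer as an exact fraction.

R_A = -3104/27 kN, M_A = -8320/27 kN·m, R_B = -3052/27 kN, M_B = 8192/27 kN·m

Load 1 — point force P=-4 kN at a=16/3 m (b=L-a=32/3):
  R_A = Pb²(3a+b)/L³ = (-4)·(32/3)²·(3·(16/3)+(32/3))/16³ = -80/27 kN
  M_A = Pab²/L² = (-4)·(16/3)·(32/3)²/16² = -256/27 kN·m
  R_B = Pa²(a+3b)/L³ = (-4)·(16/3)²·((16/3)+3·(32/3))/16³ = -28/27 kN
  M_B = -Pa²b/L² = -(-4)·(16/3)²·(32/3)/16² = 128/27 kN·m
Load 2 — uniform load w=-14 kN/m over full span:
  R_A = wL/2 = (-14)·16/2 = -112 kN
  M_A = wL²/12 = (-14)·16²/12 = -896/3 kN·m
  R_B = wL/2 = (-14)·16/2 = -112 kN
  M_B = -wL²/12 = -(-14)·16²/12 = 896/3 kN·m
Superposition: R_A = -3104/27 kN, M_A = -8320/27 kN·m, R_B = -3052/27 kN, M_B = 8192/27 kN·m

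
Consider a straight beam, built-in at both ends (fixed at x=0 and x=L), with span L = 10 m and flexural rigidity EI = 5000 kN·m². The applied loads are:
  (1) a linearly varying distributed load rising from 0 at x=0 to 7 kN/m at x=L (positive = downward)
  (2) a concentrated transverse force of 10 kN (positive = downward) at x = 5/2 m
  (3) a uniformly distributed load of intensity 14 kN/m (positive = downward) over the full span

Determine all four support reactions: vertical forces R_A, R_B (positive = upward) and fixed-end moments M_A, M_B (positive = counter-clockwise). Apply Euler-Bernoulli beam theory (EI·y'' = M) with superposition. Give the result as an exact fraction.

R_A = 1423/16 kN, M_A = 2465/16 kN·m, R_B = 1537/16 kN, M_B = -7505/48 kN·m

Load 1 — triangular load w₀=7 kN/m (0→w₀ over full span):
  R_A = 3w₀L/20 = 3·7·10/20 = 21/2 kN
  M_A = w₀L²/30 = 7·10²/30 = 70/3 kN·m
  R_B = 7w₀L/20 = 7·7·10/20 = 49/2 kN
  M_B = -w₀L²/20 = -7·10²/20 = -35 kN·m
Load 2 — point force P=10 kN at a=5/2 m (b=L-a=15/2):
  R_A = Pb²(3a+b)/L³ = 10·(15/2)²·(3·(5/2)+(15/2))/10³ = 135/16 kN
  M_A = Pab²/L² = 10·(5/2)·(15/2)²/10² = 225/16 kN·m
  R_B = Pa²(a+3b)/L³ = 10·(5/2)²·((5/2)+3·(15/2))/10³ = 25/16 kN
  M_B = -Pa²b/L² = -10·(5/2)²·(15/2)/10² = -75/16 kN·m
Load 3 — uniform load w=14 kN/m over full span:
  R_A = wL/2 = 14·10/2 = 70 kN
  M_A = wL²/12 = 14·10²/12 = 350/3 kN·m
  R_B = wL/2 = 14·10/2 = 70 kN
  M_B = -wL²/12 = -14·10²/12 = -350/3 kN·m
Superposition: R_A = 1423/16 kN, M_A = 2465/16 kN·m, R_B = 1537/16 kN, M_B = -7505/48 kN·m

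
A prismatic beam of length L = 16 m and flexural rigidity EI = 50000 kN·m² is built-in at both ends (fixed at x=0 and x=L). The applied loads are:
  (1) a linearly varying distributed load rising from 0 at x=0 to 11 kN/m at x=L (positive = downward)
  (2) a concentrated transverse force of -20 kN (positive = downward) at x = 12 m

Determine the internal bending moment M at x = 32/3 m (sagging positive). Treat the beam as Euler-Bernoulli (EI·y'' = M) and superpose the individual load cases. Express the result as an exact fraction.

M(32/3) = 12287/405 kN·m

Load 1 — triangular load w₀=11 kN/m (0→w₀ over full span):
  M_1 = 3w₀Lx/20 - w₀L²/30 - w₀x³/(6L) = 3·11·16·(32/3)/20 - 11·16²/30 - 11·(32/3)³/(6·16) = 19712/405 kN·m
Load 2 — point force P=-20 kN at a=12 m (b=L-a=4):
  M_2 = Pb²(3a+b)x/L³ - Pab²/L²  [x≤a] = (-20)·4²·(3·12+4)·(32/3)/16³ - (-20)·12·4²/16² = -55/3 kN·m
Superposition: M = Σ M_i = 12287/405 kN·m ≈ 30.338272 kN·m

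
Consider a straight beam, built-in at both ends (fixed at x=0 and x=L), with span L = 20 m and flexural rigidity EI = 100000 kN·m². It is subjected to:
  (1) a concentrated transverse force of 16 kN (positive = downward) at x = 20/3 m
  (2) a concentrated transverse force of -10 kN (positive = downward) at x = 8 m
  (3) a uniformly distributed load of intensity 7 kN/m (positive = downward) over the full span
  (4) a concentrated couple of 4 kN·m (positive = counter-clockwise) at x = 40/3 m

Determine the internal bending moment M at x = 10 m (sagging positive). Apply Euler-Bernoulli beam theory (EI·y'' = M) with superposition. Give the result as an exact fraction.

Load 1 — point force P=16 kN at a=20/3 m (b=L-a=40/3):
  M_1 = Pa²(a+3b)(L-x)/L³ - Pa²b/L²  [x>a] = 16·(20/3)²·((20/3)+3·(40/3))·(20-10)/20³ - 16·(20/3)²·(40/3)/20² = 160/9 kN·m
Load 2 — point force P=-10 kN at a=8 m (b=L-a=12):
  M_2 = Pa²(a+3b)(L-x)/L³ - Pa²b/L²  [x>a] = (-10)·8²·(8+3·12)·(20-10)/20³ - (-10)·8²·12/20² = -16 kN·m
Load 3 — uniform load w=7 kN/m over full span:
  M_3 = wLx/2 - wL²/12 - wx²/2 = 7·20·10/2 - 7·20²/12 - 7·10²/2 = 350/3 kN·m
Load 4 — applied couple M₀=4 kN·m at a=40/3 m (b=L-a=20/3):
  M_4 = R_Ax - M_A  [x≤a] with R_A=4/15, M_A=4/3 = (4/15)·10 - (4/3) = 4/3 kN·m
Superposition: M = Σ M_i = 1078/9 kN·m ≈ 119.777778 kN·m

M(10) = 1078/9 kN·m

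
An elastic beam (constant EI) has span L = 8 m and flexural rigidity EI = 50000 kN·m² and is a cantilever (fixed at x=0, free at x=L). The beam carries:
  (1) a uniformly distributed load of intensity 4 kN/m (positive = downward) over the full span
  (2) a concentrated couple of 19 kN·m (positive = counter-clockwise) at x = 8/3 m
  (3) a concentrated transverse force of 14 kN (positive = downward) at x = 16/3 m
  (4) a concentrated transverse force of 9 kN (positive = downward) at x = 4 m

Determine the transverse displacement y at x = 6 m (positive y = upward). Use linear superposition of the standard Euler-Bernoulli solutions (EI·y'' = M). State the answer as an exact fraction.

y(6) = -23371/506250 m

Load 1 — uniform load w=4 kN/m over full span:
  y_1 = -wx²(x²-4Lx+6L²)/(24EI) = -4·6²·(6²-4·8·6+6·8²)/(24·50000) = -171/6250 m
Load 2 — applied couple M₀=19 kN·m at a=8/3 m (b=L-a=16/3):
  y_2 = M₀a(2x-a)/(2EI)  [x>a] = 19·(8/3)·(2·6-(8/3))/(2·50000) = 133/28125 m
Load 3 — point force P=14 kN at a=16/3 m (b=L-a=8/3):
  y_3 = -Pa²(3x-a)/(6EI)  [x>a] = -14·(16/3)²·(3·6-(16/3))/(6·50000) = -4256/253125 m
Load 4 — point force P=9 kN at a=4 m (b=L-a=4):
  y_4 = -Pa²(3x-a)/(6EI)  [x>a] = -9·4²·(3·6-4)/(6·50000) = -21/3125 m
Superposition: y = Σ y_i = -23371/506250 m ≈ -0.046165 m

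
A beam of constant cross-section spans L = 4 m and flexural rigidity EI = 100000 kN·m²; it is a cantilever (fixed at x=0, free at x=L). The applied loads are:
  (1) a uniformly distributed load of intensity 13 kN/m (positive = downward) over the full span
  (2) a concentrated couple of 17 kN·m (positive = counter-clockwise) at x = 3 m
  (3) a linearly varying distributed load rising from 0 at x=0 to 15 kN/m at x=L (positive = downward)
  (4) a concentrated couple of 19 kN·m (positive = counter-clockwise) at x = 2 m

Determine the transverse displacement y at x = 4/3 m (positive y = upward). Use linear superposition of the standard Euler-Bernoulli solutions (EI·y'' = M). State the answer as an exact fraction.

Load 1 — uniform load w=13 kN/m over full span:
  y_1 = -wx²(x²-4Lx+6L²)/(24EI) = -13·(4/3)²·((4/3)²-4·4·(4/3)+6·4²)/(24·100000) = -559/759375 m
Load 2 — applied couple M₀=17 kN·m at a=3 m (b=L-a=1):
  y_2 = M₀x²/(2EI)  [x≤a] = 17·(4/3)²/(2·100000) = 17/112500 m
Load 3 — triangular load w₀=15 kN/m (0→w₀ over full span):
  y_3 = (w₀Lx³/12-w₀L²x²/6-w₀x⁵/(120L))/EI = (15·4·(4/3)³/12-15·4²·(4/3)²/6-15·(4/3)⁵/(120·4))/100000 = -451/759375 m
Load 4 — applied couple M₀=19 kN·m at a=2 m (b=L-a=2):
  y_4 = M₀x²/(2EI)  [x≤a] = 19·(4/3)²/(2·100000) = 19/112500 m
Superposition: y = Σ y_i = -767/759375 m ≈ -0.001010 m

y(4/3) = -767/759375 m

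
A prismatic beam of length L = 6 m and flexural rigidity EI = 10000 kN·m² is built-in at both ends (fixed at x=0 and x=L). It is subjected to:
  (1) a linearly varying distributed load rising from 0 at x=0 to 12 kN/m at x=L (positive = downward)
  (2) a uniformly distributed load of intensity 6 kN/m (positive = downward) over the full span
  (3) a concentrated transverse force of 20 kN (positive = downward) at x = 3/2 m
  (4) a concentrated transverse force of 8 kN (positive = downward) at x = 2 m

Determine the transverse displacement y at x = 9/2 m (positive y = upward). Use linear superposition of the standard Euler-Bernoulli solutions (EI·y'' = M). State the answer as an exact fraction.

y(9/2) = -30071/9600000 m

Load 1 — triangular load w₀=12 kN/m (0→w₀ over full span):
  y_1 = -w₀x²(L-x)²(x+2L)/(120LEI) = -12·(9/2)²·(6-(9/2))²·((9/2)+2·6)/(120·6·10000) = -8019/6400000 m
Load 2 — uniform load w=6 kN/m over full span:
  y_2 = -wx²(L-x)²/(24EI) = -6·(9/2)²·(6-(9/2))²/(24·10000) = -729/640000 m
Load 3 — point force P=20 kN at a=3/2 m (b=L-a=9/2):
  y_3 = -Pa²(L-x)²(3bL-(3b+a)(L-x))/(6L³EI)  [x>a] = -20·(3/2)²·(6-(9/2))²·(3·(9/2)·6-(3·(9/2)+(3/2))·(6-(9/2)))/(6·6³·10000) = -117/256000 m
Load 4 — point force P=8 kN at a=2 m (b=L-a=4):
  y_4 = -Pa²(L-x)²(3bL-(3b+a)(L-x))/(6L³EI)  [x>a] = -8·2²·(6-(9/2))²·(3·4·6-(3·4+2)·(6-(9/2)))/(6·6³·10000) = -17/60000 m
Superposition: y = Σ y_i = -30071/9600000 m ≈ -0.003132 m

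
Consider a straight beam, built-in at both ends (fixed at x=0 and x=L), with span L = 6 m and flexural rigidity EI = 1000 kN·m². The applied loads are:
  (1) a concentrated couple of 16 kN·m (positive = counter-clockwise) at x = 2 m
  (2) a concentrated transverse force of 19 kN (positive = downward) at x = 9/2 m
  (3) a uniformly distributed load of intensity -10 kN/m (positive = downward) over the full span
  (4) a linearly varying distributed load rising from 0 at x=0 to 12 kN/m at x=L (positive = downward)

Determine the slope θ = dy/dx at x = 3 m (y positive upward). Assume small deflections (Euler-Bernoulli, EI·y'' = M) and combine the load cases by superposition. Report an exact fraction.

θ(3) = -1287/320000 rad

Load 1 — applied couple M₀=16 kN·m at a=2 m (b=L-a=4):
  θ_1 = (R_Ax²/2 - M_Ax - M₀(x-a))/EI  [x>a] with R_A=32/9, M_A=0 = ((32/9)·3²/2 - 0·3 - 16·(3-2))/1000 = 0 rad
Load 2 — point force P=19 kN at a=9/2 m (b=L-a=3/2):
  θ_2 = -Pb²x(2aL-(3a+b)x)/(2L³EI)  [x≤a] = -19·(3/2)²·3·(2·(9/2)·6-(3·(9/2)+(3/2))·3)/(2·6³·1000) = -171/64000 rad
Load 3 — uniform load w=-10 kN/m over full span:
  θ_3 = -wx(L-x)(L-2x)/(12EI) = -(-10)·3·(6-3)·(6-2·3)/(12·1000) = 0 rad
Load 4 — triangular load w₀=12 kN/m (0→w₀ over full span):
  θ_4 = -w₀(2x(L-x)(L-2x)(x+2L)+x²(L-x)²)/(120LEI) = -12·(2·3·(6-3)·(6-2·3)·(3+2·6)+3²·(6-3)²)/(120·6·1000) = -27/20000 rad
Superposition: θ = Σ θ_i = -1287/320000 rad ≈ -0.004022 rad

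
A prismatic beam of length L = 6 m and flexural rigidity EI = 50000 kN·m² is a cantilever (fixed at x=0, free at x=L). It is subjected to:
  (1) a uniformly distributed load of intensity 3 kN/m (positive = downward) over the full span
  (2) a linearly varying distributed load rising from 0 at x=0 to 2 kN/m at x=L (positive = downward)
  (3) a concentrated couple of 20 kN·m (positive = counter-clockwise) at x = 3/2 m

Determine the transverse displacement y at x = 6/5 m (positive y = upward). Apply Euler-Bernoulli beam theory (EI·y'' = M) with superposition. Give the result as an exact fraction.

Load 1 — uniform load w=3 kN/m over full span:
  y_1 = -wx²(x²-4Lx+6L²)/(24EI) = -3·(6/5)²·((6/5)²-4·6·(6/5)+6·6²)/(24·50000) = -10611/15625000 m
Load 2 — triangular load w₀=2 kN/m (0→w₀ over full span):
  y_2 = (w₀Lx³/12-w₀L²x²/6-w₀x⁵/(120L))/EI = (2·6·(6/5)³/12-2·6²·(6/5)²/6-2·(6/5)⁵/(120·6))/50000 = -60777/195312500 m
Load 3 — applied couple M₀=20 kN·m at a=3/2 m (b=L-a=9/2):
  y_3 = M₀x²/(2EI)  [x≤a] = 20·(6/5)²/(2·50000) = 9/31250 m
Superposition: y = Σ y_i = -274329/390625000 m ≈ -0.000702 m

y(6/5) = -274329/390625000 m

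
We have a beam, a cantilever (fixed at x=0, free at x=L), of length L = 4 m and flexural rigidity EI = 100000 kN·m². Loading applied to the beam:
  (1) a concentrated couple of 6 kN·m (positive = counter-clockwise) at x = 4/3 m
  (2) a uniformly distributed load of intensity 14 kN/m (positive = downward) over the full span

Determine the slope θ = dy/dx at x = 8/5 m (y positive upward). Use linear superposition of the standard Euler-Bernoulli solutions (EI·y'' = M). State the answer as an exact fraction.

θ(8/5) = -5113/4687500 rad

Load 1 — applied couple M₀=6 kN·m at a=4/3 m (b=L-a=8/3):
  θ_1 = M₀a/EI  [x>a] = 6·(4/3)/100000 = 1/12500 rad
Load 2 — uniform load w=14 kN/m over full span:
  θ_2 = -wx(x²-3Lx+3L²)/(6EI) = -14·(8/5)·((8/5)²-3·4·(8/5)+3·4²)/(6·100000) = -1372/1171875 rad
Superposition: θ = Σ θ_i = -5113/4687500 rad ≈ -0.001091 rad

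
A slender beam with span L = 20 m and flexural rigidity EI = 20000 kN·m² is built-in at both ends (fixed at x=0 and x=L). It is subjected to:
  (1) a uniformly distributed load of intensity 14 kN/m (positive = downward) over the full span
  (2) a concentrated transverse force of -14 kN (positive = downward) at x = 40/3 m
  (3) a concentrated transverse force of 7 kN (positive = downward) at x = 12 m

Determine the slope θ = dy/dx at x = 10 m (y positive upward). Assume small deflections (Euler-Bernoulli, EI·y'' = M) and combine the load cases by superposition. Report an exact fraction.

Load 1 — uniform load w=14 kN/m over full span:
  θ_1 = -wx(L-x)(L-2x)/(12EI) = -14·10·(20-10)·(20-2·10)/(12·20000) = 0 rad
Load 2 — point force P=-14 kN at a=40/3 m (b=L-a=20/3):
  θ_2 = -Pb²x(2aL-(3a+b)x)/(2L³EI)  [x≤a] = -(-14)·(20/3)²·10·(2·(40/3)·20-(3·(40/3)+(20/3))·10)/(2·20³·20000) = 7/5400 rad
Load 3 — point force P=7 kN at a=12 m (b=L-a=8):
  θ_3 = -Pb²x(2aL-(3a+b)x)/(2L³EI)  [x≤a] = -7·8²·10·(2·12·20-(3·12+8)·10)/(2·20³·20000) = -7/12500 rad
Superposition: θ = Σ θ_i = 497/675000 rad ≈ 0.000736 rad

θ(10) = 497/675000 rad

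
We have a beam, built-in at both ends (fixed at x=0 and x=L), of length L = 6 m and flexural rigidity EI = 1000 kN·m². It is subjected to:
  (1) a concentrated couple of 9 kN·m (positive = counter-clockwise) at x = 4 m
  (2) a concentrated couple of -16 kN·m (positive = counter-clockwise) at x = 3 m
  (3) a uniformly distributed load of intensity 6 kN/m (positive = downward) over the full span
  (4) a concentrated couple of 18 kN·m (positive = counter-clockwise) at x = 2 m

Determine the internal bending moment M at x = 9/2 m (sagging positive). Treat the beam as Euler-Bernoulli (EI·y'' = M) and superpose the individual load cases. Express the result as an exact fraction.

Load 1 — applied couple M₀=9 kN·m at a=4 m (b=L-a=2):
  M_1 = R_Ax - M_A - M₀  [x>a] with R_A=2, M_A=3 = 2·(9/2) - 3 - 9 = -3 kN·m
Load 2 — applied couple M₀=-16 kN·m at a=3 m (b=L-a=3):
  M_2 = R_Ax - M_A - M₀  [x>a] with R_A=-4, M_A=-4 = (-4)·(9/2) - (-4) - (-16) = 2 kN·m
Load 3 — uniform load w=6 kN/m over full span:
  M_3 = wLx/2 - wL²/12 - wx²/2 = 6·6·(9/2)/2 - 6·6²/12 - 6·(9/2)²/2 = 9/4 kN·m
Load 4 — applied couple M₀=18 kN·m at a=2 m (b=L-a=4):
  M_4 = R_Ax - M_A - M₀  [x>a] with R_A=4, M_A=0 = 4·(9/2) - 0 - 18 = 0 kN·m
Superposition: M = Σ M_i = 5/4 kN·m ≈ 1.250000 kN·m

M(9/2) = 5/4 kN·m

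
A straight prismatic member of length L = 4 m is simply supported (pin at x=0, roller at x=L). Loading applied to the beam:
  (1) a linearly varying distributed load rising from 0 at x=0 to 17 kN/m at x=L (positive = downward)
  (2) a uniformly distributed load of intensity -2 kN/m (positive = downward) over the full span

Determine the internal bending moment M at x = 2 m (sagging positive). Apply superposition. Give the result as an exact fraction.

Load 1 — triangular load w₀=17 kN/m (0→w₀ over full span):
  M_1 = w₀Lx/6 - w₀x³/(6L) = 17·4·2/6 - 17·2³/(6·4) = 17 kN·m
Load 2 — uniform load w=-2 kN/m over full span:
  M_2 = wx(L-x)/2 = (-2)·2·(4-2)/2 = -4 kN·m
Superposition: M = Σ M_i = 13 kN·m ≈ 13.000000 kN·m

M(2) = 13 kN·m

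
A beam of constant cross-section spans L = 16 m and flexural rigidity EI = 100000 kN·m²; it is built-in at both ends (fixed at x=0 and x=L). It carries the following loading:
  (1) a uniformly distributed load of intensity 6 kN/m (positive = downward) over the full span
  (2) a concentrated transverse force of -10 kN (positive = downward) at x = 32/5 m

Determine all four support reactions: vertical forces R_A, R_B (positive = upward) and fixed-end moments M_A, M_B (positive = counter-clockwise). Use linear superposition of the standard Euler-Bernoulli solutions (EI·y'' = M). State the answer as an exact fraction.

R_A = 1038/25 kN, M_A = 2624/25 kN·m, R_B = 1112/25 kN, M_B = -2816/25 kN·m

Load 1 — uniform load w=6 kN/m over full span:
  R_A = wL/2 = 6·16/2 = 48 kN
  M_A = wL²/12 = 6·16²/12 = 128 kN·m
  R_B = wL/2 = 6·16/2 = 48 kN
  M_B = -wL²/12 = -6·16²/12 = -128 kN·m
Load 2 — point force P=-10 kN at a=32/5 m (b=L-a=48/5):
  R_A = Pb²(3a+b)/L³ = (-10)·(48/5)²·(3·(32/5)+(48/5))/16³ = -162/25 kN
  M_A = Pab²/L² = (-10)·(32/5)·(48/5)²/16² = -576/25 kN·m
  R_B = Pa²(a+3b)/L³ = (-10)·(32/5)²·((32/5)+3·(48/5))/16³ = -88/25 kN
  M_B = -Pa²b/L² = -(-10)·(32/5)²·(48/5)/16² = 384/25 kN·m
Superposition: R_A = 1038/25 kN, M_A = 2624/25 kN·m, R_B = 1112/25 kN, M_B = -2816/25 kN·m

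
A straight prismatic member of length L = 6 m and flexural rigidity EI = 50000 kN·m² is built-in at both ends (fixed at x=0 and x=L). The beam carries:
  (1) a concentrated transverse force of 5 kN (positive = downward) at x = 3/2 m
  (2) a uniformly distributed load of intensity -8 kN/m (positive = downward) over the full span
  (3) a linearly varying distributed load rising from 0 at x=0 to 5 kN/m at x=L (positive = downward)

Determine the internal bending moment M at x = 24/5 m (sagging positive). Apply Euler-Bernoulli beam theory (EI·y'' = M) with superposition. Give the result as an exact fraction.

M(24/5) = 117/160 kN·m

Load 1 — point force P=5 kN at a=3/2 m (b=L-a=9/2):
  M_1 = Pa²(a+3b)(L-x)/L³ - Pa²b/L²  [x>a] = 5·(3/2)²·((3/2)+3·(9/2))·(6-(24/5))/6³ - 5·(3/2)²·(9/2)/6² = -15/32 kN·m
Load 2 — uniform load w=-8 kN/m over full span:
  M_2 = wLx/2 - wL²/12 - wx²/2 = (-8)·6·(24/5)/2 - (-8)·6²/12 - (-8)·(24/5)²/2 = 24/25 kN·m
Load 3 — triangular load w₀=5 kN/m (0→w₀ over full span):
  M_3 = 3w₀Lx/20 - w₀L²/30 - w₀x³/(6L) = 3·5·6·(24/5)/20 - 5·6²/30 - 5·(24/5)³/(6·6) = 6/25 kN·m
Superposition: M = Σ M_i = 117/160 kN·m ≈ 0.731250 kN·m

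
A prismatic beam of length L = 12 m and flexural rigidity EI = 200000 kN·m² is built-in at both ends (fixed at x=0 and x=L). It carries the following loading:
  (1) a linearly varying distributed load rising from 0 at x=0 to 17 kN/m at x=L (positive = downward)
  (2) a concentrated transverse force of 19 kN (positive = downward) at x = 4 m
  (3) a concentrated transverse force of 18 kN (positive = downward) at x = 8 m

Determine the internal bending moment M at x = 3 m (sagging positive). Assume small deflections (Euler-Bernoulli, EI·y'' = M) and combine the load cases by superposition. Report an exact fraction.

M(3) = 3697/360 kN·m

Load 1 — triangular load w₀=17 kN/m (0→w₀ over full span):
  M_1 = 3w₀Lx/20 - w₀L²/30 - w₀x³/(6L) = 3·17·12·3/20 - 17·12²/30 - 17·3³/(6·12) = 153/40 kN·m
Load 2 — point force P=19 kN at a=4 m (b=L-a=8):
  M_2 = Pb²(3a+b)x/L³ - Pab²/L²  [x≤a] = 19·8²·(3·4+8)·3/12³ - 19·4·8²/12² = 76/9 kN·m
Load 3 — point force P=18 kN at a=8 m (b=L-a=4):
  M_3 = Pb²(3a+b)x/L³ - Pab²/L²  [x≤a] = 18·4²·(3·8+4)·3/12³ - 18·8·4²/12² = -2 kN·m
Superposition: M = Σ M_i = 3697/360 kN·m ≈ 10.269444 kN·m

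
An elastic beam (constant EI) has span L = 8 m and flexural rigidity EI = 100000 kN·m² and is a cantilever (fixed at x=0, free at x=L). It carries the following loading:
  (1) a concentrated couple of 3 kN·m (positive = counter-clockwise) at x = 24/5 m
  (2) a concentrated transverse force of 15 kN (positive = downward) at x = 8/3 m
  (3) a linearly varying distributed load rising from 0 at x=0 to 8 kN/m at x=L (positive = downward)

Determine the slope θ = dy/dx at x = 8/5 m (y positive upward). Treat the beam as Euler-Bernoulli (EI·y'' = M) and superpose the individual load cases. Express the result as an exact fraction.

θ(8/5) = -63839/23437500 rad

Load 1 — applied couple M₀=3 kN·m at a=24/5 m (b=L-a=16/5):
  θ_1 = M₀x/EI  [x≤a] = 3·(8/5)/100000 = 3/62500 rad
Load 2 — point force P=15 kN at a=8/3 m (b=L-a=16/3):
  θ_2 = -Px(2a-x)/(2EI)  [x≤a] = -15·(8/5)·(2·(8/3)-(8/5))/(2·100000) = -7/15625 rad
Load 3 — triangular load w₀=8 kN/m (0→w₀ over full span):
  θ_3 = (w₀Lx²/4-w₀L²x/3-w₀x⁴/(24L))/EI = (8·8·(8/5)²/4-8·8²·(8/5)/3-8·(8/5)⁴/(24·8))/100000 = -13616/5859375 rad
Superposition: θ = Σ θ_i = -63839/23437500 rad ≈ -0.002724 rad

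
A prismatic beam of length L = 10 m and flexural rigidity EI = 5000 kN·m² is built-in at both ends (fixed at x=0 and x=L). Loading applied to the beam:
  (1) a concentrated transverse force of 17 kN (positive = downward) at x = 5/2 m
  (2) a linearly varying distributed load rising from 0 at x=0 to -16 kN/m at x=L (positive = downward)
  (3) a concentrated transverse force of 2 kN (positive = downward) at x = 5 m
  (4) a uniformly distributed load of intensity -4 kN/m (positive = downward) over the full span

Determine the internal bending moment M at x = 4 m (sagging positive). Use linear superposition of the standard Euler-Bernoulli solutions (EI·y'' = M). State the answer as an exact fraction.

Load 1 — point force P=17 kN at a=5/2 m (b=L-a=15/2):
  M_1 = Pa²(a+3b)(L-x)/L³ - Pa²b/L²  [x>a] = 17·(5/2)²·((5/2)+3·(15/2))·(10-4)/10³ - 17·(5/2)²·(15/2)/10² = 255/32 kN·m
Load 2 — triangular load w₀=-16 kN/m (0→w₀ over full span):
  M_2 = 3w₀Lx/20 - w₀L²/30 - w₀x³/(6L) = 3·(-16)·10·4/20 - (-16)·10²/30 - (-16)·4³/(6·10) = -128/5 kN·m
Load 3 — point force P=2 kN at a=5 m (b=L-a=5):
  M_3 = Pb²(3a+b)x/L³ - Pab²/L²  [x≤a] = 2·5²·(3·5+5)·4/10³ - 2·5·5²/10² = 3/2 kN·m
Load 4 — uniform load w=-4 kN/m over full span:
  M_4 = wLx/2 - wL²/12 - wx²/2 = (-4)·10·4/2 - (-4)·10²/12 - (-4)·4²/2 = -44/3 kN·m
Superposition: M = Σ M_i = -14783/480 kN·m ≈ -30.797917 kN·m

M(4) = -14783/480 kN·m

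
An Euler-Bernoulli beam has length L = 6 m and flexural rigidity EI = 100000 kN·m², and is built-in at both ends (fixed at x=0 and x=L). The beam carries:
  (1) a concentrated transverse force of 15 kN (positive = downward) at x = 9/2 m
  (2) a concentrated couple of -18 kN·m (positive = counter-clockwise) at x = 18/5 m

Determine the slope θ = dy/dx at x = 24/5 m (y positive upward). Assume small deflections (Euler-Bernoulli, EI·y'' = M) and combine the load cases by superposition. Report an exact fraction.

Load 1 — point force P=15 kN at a=9/2 m (b=L-a=3/2):
  θ_1 = Pa²(L-x)(2bL-(3b+a)(L-x))/(2L³EI)  [x>a] = 15·(9/2)²·(6-(24/5))·(2·(3/2)·6-(3·(3/2)+(9/2))·(6-(24/5)))/(2·6³·100000) = 243/4000000 rad
Load 2 — applied couple M₀=-18 kN·m at a=18/5 m (b=L-a=12/5):
  θ_2 = (R_Ax²/2 - M_Ax - M₀(x-a))/EI  [x>a] with R_A=-108/25, M_A=-144/25 = ((-108/25)·(24/5)²/2 - (-144/25)·(24/5) - (-18)·((24/5)-(18/5)))/100000 = -81/15625000 rad
Superposition: θ = Σ θ_i = 27783/500000000 rad ≈ 0.000056 rad

θ(24/5) = 27783/500000000 rad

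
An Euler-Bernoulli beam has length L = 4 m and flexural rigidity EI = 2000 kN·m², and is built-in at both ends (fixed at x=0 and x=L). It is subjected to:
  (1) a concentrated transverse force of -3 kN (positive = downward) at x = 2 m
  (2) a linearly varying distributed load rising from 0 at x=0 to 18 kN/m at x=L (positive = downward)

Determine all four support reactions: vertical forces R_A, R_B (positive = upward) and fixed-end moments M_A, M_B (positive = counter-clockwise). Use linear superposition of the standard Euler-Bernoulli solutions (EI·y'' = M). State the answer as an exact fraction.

Load 1 — point force P=-3 kN at a=2 m (b=L-a=2):
  R_A = Pb²(3a+b)/L³ = (-3)·2²·(3·2+2)/4³ = -3/2 kN
  M_A = Pab²/L² = (-3)·2·2²/4² = -3/2 kN·m
  R_B = Pa²(a+3b)/L³ = (-3)·2²·(2+3·2)/4³ = -3/2 kN
  M_B = -Pa²b/L² = -(-3)·2²·2/4² = 3/2 kN·m
Load 2 — triangular load w₀=18 kN/m (0→w₀ over full span):
  R_A = 3w₀L/20 = 3·18·4/20 = 54/5 kN
  M_A = w₀L²/30 = 18·4²/30 = 48/5 kN·m
  R_B = 7w₀L/20 = 7·18·4/20 = 126/5 kN
  M_B = -w₀L²/20 = -18·4²/20 = -72/5 kN·m
Superposition: R_A = 93/10 kN, M_A = 81/10 kN·m, R_B = 237/10 kN, M_B = -129/10 kN·m

R_A = 93/10 kN, M_A = 81/10 kN·m, R_B = 237/10 kN, M_B = -129/10 kN·m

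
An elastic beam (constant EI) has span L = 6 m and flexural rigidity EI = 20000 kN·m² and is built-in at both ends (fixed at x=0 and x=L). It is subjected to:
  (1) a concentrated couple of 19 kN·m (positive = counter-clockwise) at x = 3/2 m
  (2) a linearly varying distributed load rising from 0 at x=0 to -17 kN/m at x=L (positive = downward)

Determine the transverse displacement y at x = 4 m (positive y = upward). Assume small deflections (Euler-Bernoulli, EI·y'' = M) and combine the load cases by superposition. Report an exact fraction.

y(4) = 11269/7200000 m

Load 1 — applied couple M₀=19 kN·m at a=3/2 m (b=L-a=9/2):
  y_1 = (R_Ax³/6 - M_Ax²/2 - M₀(x-a)²/2)/EI  [x>a] with R_A=57/16, M_A=-57/16 = ((57/16)·4³/6 - (-57/16)·4²/2 - 19·(4-(3/2))²/2)/20000 = 57/160000 m
Load 2 — triangular load w₀=-17 kN/m (0→w₀ over full span):
  y_2 = -w₀x²(L-x)²(x+2L)/(120LEI) = -(-17)·4²·(6-4)²·(4+2·6)/(120·6·20000) = 34/28125 m
Superposition: y = Σ y_i = 11269/7200000 m ≈ 0.001565 m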